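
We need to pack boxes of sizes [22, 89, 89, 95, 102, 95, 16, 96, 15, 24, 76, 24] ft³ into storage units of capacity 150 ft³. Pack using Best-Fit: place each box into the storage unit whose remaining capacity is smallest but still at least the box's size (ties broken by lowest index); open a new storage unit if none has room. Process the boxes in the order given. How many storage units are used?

7

storage unit 1: place 22 ft³, 128 ft³ left
storage unit 1: place 89 ft³, 39 ft³ left
storage unit 2: place 89 ft³, 61 ft³ left
storage unit 3: place 95 ft³, 55 ft³ left
storage unit 4: place 102 ft³, 48 ft³ left
storage unit 5: place 95 ft³, 55 ft³ left
storage unit 1: place 16 ft³, 23 ft³ left
storage unit 6: place 96 ft³, 54 ft³ left
storage unit 1: place 15 ft³, 8 ft³ left
storage unit 4: place 24 ft³, 24 ft³ left
storage unit 7: place 76 ft³, 74 ft³ left
storage unit 4: place 24 ft³, 0 ft³ left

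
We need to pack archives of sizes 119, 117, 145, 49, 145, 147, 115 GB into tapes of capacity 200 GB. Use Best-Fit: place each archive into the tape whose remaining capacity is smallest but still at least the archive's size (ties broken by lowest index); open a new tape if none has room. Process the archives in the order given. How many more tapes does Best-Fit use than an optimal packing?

0

Best-Fit: [119] [117] [145,49] [145] [147] [115] → 6 tapes.
6 archives exceed 100 GB (half the capacity), and no two of those can share a tape, so at least 6 tapes are needed.
So 6 is already optimal.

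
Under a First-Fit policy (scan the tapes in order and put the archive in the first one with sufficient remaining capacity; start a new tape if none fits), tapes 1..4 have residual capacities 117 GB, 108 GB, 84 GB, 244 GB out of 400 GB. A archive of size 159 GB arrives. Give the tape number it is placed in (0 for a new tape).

4

Tapes with room: tape 4 (244 GB).
The first with room is tape 4.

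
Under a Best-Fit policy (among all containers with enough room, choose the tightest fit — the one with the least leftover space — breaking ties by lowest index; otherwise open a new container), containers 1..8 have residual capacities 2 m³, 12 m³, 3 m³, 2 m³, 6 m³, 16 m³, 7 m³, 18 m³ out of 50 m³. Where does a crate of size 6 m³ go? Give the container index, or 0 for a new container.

Containers with room: container 2 (12 m³), container 5 (6 m³), container 6 (16 m³), container 7 (7 m³), container 8 (18 m³).
Tightest fit is container 5 with 6 m³ free.

5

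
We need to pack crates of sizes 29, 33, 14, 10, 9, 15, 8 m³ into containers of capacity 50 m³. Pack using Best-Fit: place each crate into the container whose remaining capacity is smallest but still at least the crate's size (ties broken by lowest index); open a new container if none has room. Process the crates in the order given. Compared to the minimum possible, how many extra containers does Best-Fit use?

0

Best-Fit: [29,10,9] [33,14] [15,8] → 3 containers.
Total size 118 m³; any packing needs at least ⌈118/50⌉ = 3 containers.
So 3 is already optimal.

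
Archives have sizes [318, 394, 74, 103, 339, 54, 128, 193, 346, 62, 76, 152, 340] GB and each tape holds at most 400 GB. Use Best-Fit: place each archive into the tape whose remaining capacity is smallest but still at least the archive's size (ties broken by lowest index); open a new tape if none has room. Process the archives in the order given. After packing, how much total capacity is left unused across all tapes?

221

tape 1: place 318 GB, 82 GB left
tape 2: place 394 GB, 6 GB left
tape 1: place 74 GB, 8 GB left
tape 3: place 103 GB, 297 GB left
tape 4: place 339 GB, 61 GB left
tape 4: place 54 GB, 7 GB left
tape 3: place 128 GB, 169 GB left
tape 5: place 193 GB, 207 GB left
tape 6: place 346 GB, 54 GB left
tape 3: place 62 GB, 107 GB left
tape 3: place 76 GB, 31 GB left
tape 5: place 152 GB, 55 GB left
tape 7: place 340 GB, 60 GB left
7 tapes × 400 GB = 2800 GB; used 2579 GB; unused 221 GB.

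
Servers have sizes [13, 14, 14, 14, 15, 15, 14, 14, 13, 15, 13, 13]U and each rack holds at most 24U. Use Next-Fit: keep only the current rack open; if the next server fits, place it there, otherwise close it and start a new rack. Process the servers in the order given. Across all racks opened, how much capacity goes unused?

rack 1: place 13U, 11U left
rack 2: place 14U, 10U left
rack 3: place 14U, 10U left
rack 4: place 14U, 10U left
rack 5: place 15U, 9U left
rack 6: place 15U, 9U left
rack 7: place 14U, 10U left
rack 8: place 14U, 10U left
rack 9: place 13U, 11U left
rack 10: place 15U, 9U left
rack 11: place 13U, 11U left
rack 12: place 13U, 11U left
12 racks × 24U = 288U; used 167U; unused 121U.

121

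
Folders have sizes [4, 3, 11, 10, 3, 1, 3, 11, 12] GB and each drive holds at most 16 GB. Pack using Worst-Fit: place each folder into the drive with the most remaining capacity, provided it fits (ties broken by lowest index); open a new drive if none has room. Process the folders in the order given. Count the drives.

5

drive 1: place 4 GB, 12 GB left
drive 1: place 3 GB, 9 GB left
drive 2: place 11 GB, 5 GB left
drive 3: place 10 GB, 6 GB left
drive 1: place 3 GB, 6 GB left
drive 1: place 1 GB, 5 GB left
drive 3: place 3 GB, 3 GB left
drive 4: place 11 GB, 5 GB left
drive 5: place 12 GB, 4 GB left
Final drives: [4,3,3,1] [11] [10,3] [11] [12].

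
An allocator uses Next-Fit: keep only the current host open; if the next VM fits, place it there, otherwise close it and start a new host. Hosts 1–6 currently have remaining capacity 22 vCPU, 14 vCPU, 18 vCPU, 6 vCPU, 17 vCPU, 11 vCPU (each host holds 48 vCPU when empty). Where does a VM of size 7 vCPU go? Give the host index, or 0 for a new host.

6

Next-Fit only looks at host 6, which has 11 vCPU free.
7 vCPU fits there.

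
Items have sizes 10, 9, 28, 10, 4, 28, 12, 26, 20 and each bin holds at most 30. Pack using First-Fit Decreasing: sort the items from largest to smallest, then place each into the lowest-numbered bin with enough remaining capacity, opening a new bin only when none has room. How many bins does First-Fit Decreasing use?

Sorted descending: 28, 28, 26, 20, 12, 10, 10, 9, 4.
bin 1: place 28, 2 left
bin 2: place 28, 2 left
bin 3: place 26, 4 left
bin 4: place 20, 10 left
bin 5: place 12, 18 left
bin 4: place 10, 0 left
bin 5: place 10, 8 left
bin 6: place 9, 21 left
bin 3: place 4, 0 left

6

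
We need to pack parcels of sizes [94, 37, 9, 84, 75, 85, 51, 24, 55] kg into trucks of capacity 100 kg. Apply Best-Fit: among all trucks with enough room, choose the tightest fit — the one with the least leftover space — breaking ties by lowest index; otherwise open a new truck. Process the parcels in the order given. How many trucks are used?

6

94 kg → truck 1 (remaining 6 kg)
37 kg → truck 2 (remaining 63 kg)
9 kg → truck 2 (remaining 54 kg)
84 kg → truck 3 (remaining 16 kg)
75 kg → truck 4 (remaining 25 kg)
85 kg → truck 5 (remaining 15 kg)
51 kg → truck 2 (remaining 3 kg)
24 kg → truck 4 (remaining 1 kg)
55 kg → truck 6 (remaining 45 kg)
Final trucks: [94] [37,9,51] [84] [75,24] [85] [55].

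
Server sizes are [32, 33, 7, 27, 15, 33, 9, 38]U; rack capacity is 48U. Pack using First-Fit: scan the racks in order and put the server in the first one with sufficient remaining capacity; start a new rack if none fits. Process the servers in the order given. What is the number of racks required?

5 racks

rack 1: place 32U, 16U left
rack 2: place 33U, 15U left
rack 1: place 7U, 9U left
rack 3: place 27U, 21U left
rack 2: place 15U, 0U left
rack 4: place 33U, 15U left
rack 1: place 9U, 0U left
rack 5: place 38U, 10U left
Final racks: [32,7,9] [33,15] [27] [33] [38].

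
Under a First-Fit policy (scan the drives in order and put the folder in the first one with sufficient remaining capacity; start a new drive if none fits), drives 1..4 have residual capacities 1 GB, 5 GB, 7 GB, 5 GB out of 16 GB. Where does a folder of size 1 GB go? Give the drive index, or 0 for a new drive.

1

Drives with room: drive 1 (1 GB), drive 2 (5 GB), drive 3 (7 GB), drive 4 (5 GB).
The first with room is drive 1.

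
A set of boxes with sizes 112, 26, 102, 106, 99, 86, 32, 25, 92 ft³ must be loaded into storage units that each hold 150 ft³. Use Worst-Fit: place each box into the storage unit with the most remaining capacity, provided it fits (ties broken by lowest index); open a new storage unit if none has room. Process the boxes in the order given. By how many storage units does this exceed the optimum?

0

Worst-Fit: [112,26] [102] [106] [99,25] [86,32] [92] → 6 storage units.
6 boxes exceed 75 ft³ (half the capacity), and no two of those can share a storage unit, so at least 6 storage units are needed.
So 6 is already optimal.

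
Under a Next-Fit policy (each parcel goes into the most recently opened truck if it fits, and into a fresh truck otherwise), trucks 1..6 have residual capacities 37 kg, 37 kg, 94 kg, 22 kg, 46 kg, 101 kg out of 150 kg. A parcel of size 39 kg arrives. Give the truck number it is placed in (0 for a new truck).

Next-Fit only looks at truck 6, which has 101 kg free.
39 kg fits there.

6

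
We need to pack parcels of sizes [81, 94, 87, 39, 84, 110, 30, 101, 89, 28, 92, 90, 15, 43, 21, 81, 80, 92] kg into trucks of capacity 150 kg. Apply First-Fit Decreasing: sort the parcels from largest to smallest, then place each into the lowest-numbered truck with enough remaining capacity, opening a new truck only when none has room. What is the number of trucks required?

12

Sorted descending: 110, 101, 94, 92, 92, 90, 89, 87, 84, 81, 81, 80, 43, 39, 30, 28, 21, 15.
110 kg → truck 1 (remaining 40 kg)
101 kg → truck 2 (remaining 49 kg)
94 kg → truck 3 (remaining 56 kg)
92 kg → truck 4 (remaining 58 kg)
92 kg → truck 5 (remaining 58 kg)
90 kg → truck 6 (remaining 60 kg)
89 kg → truck 7 (remaining 61 kg)
87 kg → truck 8 (remaining 63 kg)
84 kg → truck 9 (remaining 66 kg)
81 kg → truck 10 (remaining 69 kg)
81 kg → truck 11 (remaining 69 kg)
80 kg → truck 12 (remaining 70 kg)
43 kg → truck 2 (remaining 6 kg)
39 kg → truck 1 (remaining 1 kg)
30 kg → truck 3 (remaining 26 kg)
28 kg → truck 4 (remaining 30 kg)
21 kg → truck 3 (remaining 5 kg)
15 kg → truck 4 (remaining 15 kg)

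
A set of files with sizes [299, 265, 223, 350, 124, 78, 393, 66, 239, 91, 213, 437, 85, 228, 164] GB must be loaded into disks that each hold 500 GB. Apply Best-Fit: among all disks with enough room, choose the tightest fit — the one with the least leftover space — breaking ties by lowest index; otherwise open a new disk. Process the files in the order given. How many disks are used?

7

disk 1: place 299 GB, 201 GB left
disk 2: place 265 GB, 235 GB left
disk 2: place 223 GB, 12 GB left
disk 3: place 350 GB, 150 GB left
disk 3: place 124 GB, 26 GB left
disk 1: place 78 GB, 123 GB left
disk 4: place 393 GB, 107 GB left
disk 4: place 66 GB, 41 GB left
disk 5: place 239 GB, 261 GB left
disk 1: place 91 GB, 32 GB left
disk 5: place 213 GB, 48 GB left
disk 6: place 437 GB, 63 GB left
disk 7: place 85 GB, 415 GB left
disk 7: place 228 GB, 187 GB left
disk 7: place 164 GB, 23 GB left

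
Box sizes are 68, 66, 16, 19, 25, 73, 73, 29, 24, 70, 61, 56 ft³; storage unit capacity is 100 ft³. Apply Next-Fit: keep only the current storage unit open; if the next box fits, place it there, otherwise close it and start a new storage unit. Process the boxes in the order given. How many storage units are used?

Put 68 ft³ in storage unit 1; 32 ft³ remain.
Put 66 ft³ in storage unit 2; 34 ft³ remain.
Put 16 ft³ in storage unit 2; 18 ft³ remain.
Put 19 ft³ in storage unit 3; 81 ft³ remain.
Put 25 ft³ in storage unit 3; 56 ft³ remain.
Put 73 ft³ in storage unit 4; 27 ft³ remain.
Put 73 ft³ in storage unit 5; 27 ft³ remain.
Put 29 ft³ in storage unit 6; 71 ft³ remain.
Put 24 ft³ in storage unit 6; 47 ft³ remain.
Put 70 ft³ in storage unit 7; 30 ft³ remain.
Put 61 ft³ in storage unit 8; 39 ft³ remain.
Put 56 ft³ in storage unit 9; 44 ft³ remain.
Final storage units: [68] [66,16] [19,25] [73] [73] [29,24] [70] [61] [56].

9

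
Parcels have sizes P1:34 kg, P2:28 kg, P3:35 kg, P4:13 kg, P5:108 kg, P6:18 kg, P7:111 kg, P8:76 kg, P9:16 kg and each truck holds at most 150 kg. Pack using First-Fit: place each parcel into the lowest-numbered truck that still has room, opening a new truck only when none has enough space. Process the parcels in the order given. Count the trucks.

4 trucks

truck 1: place P1 (34 kg), 116 kg left
truck 1: place P2 (28 kg), 88 kg left
truck 1: place P3 (35 kg), 53 kg left
truck 1: place P4 (13 kg), 40 kg left
truck 2: place P5 (108 kg), 42 kg left
truck 1: place P6 (18 kg), 22 kg left
truck 3: place P7 (111 kg), 39 kg left
truck 4: place P8 (76 kg), 74 kg left
truck 1: place P9 (16 kg), 6 kg left
Final trucks: [34,28,35,13,18,16] [108] [111] [76].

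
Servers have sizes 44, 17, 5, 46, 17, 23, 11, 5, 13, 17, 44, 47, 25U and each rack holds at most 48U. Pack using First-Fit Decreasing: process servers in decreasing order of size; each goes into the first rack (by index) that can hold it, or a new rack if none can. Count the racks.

Sorted descending: 47, 46, 44, 44, 25, 23, 17, 17, 17, 13, 11, 5, 5.
Put 47U in rack 1; 1U remain.
Put 46U in rack 2; 2U remain.
Put 44U in rack 3; 4U remain.
Put 44U in rack 4; 4U remain.
Put 25U in rack 5; 23U remain.
Put 23U in rack 5; 0U remain.
Put 17U in rack 6; 31U remain.
Put 17U in rack 6; 14U remain.
Put 17U in rack 7; 31U remain.
Put 13U in rack 6; 1U remain.
Put 11U in rack 7; 20U remain.
Put 5U in rack 7; 15U remain.
Put 5U in rack 7; 10U remain.
Final racks: [47] [46] [44] [44] [25,23] [17,17,13] [17,11,5,5].

7 racks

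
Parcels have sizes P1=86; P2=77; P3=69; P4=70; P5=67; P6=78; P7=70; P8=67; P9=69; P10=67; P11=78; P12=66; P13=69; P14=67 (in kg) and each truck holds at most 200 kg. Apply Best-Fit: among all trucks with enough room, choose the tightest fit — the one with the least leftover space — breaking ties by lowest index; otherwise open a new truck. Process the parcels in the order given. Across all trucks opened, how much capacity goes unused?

400

Put P1 (86 kg) in truck 1; 114 kg remain.
Put P2 (77 kg) in truck 1; 37 kg remain.
Put P3 (69 kg) in truck 2; 131 kg remain.
Put P4 (70 kg) in truck 2; 61 kg remain.
Put P5 (67 kg) in truck 3; 133 kg remain.
Put P6 (78 kg) in truck 3; 55 kg remain.
Put P7 (70 kg) in truck 4; 130 kg remain.
Put P8 (67 kg) in truck 4; 63 kg remain.
Put P9 (69 kg) in truck 5; 131 kg remain.
Put P10 (67 kg) in truck 5; 64 kg remain.
Put P11 (78 kg) in truck 6; 122 kg remain.
Put P12 (66 kg) in truck 6; 56 kg remain.
Put P13 (69 kg) in truck 7; 131 kg remain.
Put P14 (67 kg) in truck 7; 64 kg remain.
7 trucks × 200 kg = 1400 kg; used 1000 kg; unused 400 kg.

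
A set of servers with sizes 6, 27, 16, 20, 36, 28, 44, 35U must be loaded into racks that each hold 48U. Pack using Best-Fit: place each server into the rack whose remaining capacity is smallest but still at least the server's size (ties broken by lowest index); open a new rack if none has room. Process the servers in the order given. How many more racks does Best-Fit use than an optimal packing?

Best-Fit: [6,27] [16,20] [36] [28] [44] [35] → 6 racks.
Total size 212U; any packing needs at least ⌈212/48⌉ = 5 racks.
An optimal packing achieves that bound: [44] [36,6] [35] [28,20] [27,16] → 5 racks.
Excess: 6 − 5 = 1.

1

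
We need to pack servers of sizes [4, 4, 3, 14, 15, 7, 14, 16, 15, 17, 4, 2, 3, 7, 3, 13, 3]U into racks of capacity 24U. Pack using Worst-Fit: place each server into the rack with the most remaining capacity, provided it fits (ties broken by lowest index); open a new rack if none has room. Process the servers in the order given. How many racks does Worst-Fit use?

Put 4U in rack 1; 20U remain.
Put 4U in rack 1; 16U remain.
Put 3U in rack 1; 13U remain.
Put 14U in rack 2; 10U remain.
Put 15U in rack 3; 9U remain.
Put 7U in rack 1; 6U remain.
Put 14U in rack 4; 10U remain.
Put 16U in rack 5; 8U remain.
Put 15U in rack 6; 9U remain.
Put 17U in rack 7; 7U remain.
Put 4U in rack 2; 6U remain.
Put 2U in rack 4; 8U remain.
Put 3U in rack 3; 6U remain.
Put 7U in rack 6; 2U remain.
Put 3U in rack 4; 5U remain.
Put 13U in rack 8; 11U remain.
Put 3U in rack 8; 8U remain.

8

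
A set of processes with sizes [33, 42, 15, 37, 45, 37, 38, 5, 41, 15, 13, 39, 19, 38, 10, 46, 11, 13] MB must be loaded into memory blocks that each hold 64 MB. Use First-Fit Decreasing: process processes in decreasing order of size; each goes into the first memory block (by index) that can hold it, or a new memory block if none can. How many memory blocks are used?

10

Sorted descending: 46, 45, 42, 41, 39, 38, 38, 37, 37, 33, 19, 15, 15, 13, 13, 11, 10, 5.
Put 46 MB in memory block 1; 18 MB remain.
Put 45 MB in memory block 2; 19 MB remain.
Put 42 MB in memory block 3; 22 MB remain.
Put 41 MB in memory block 4; 23 MB remain.
Put 39 MB in memory block 5; 25 MB remain.
Put 38 MB in memory block 6; 26 MB remain.
Put 38 MB in memory block 7; 26 MB remain.
Put 37 MB in memory block 8; 27 MB remain.
Put 37 MB in memory block 9; 27 MB remain.
Put 33 MB in memory block 10; 31 MB remain.
Put 19 MB in memory block 2; 0 MB remain.
Put 15 MB in memory block 1; 3 MB remain.
Put 15 MB in memory block 3; 7 MB remain.
Put 13 MB in memory block 4; 10 MB remain.
Put 13 MB in memory block 5; 12 MB remain.
Put 11 MB in memory block 5; 1 MB remain.
Put 10 MB in memory block 4; 0 MB remain.
Put 5 MB in memory block 3; 2 MB remain.
Final memory blocks: [46,15] [45,19] [42,15,5] [41,13,10] [39,13,11] [38] [38] [37] [37] [33].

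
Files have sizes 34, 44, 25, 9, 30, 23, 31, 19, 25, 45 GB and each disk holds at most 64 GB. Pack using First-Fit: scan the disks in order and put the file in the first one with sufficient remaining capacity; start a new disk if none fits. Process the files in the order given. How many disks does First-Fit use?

disk 1: place 34 GB, 30 GB left
disk 2: place 44 GB, 20 GB left
disk 1: place 25 GB, 5 GB left
disk 2: place 9 GB, 11 GB left
disk 3: place 30 GB, 34 GB left
disk 3: place 23 GB, 11 GB left
disk 4: place 31 GB, 33 GB left
disk 4: place 19 GB, 14 GB left
disk 5: place 25 GB, 39 GB left
disk 6: place 45 GB, 19 GB left

6 disks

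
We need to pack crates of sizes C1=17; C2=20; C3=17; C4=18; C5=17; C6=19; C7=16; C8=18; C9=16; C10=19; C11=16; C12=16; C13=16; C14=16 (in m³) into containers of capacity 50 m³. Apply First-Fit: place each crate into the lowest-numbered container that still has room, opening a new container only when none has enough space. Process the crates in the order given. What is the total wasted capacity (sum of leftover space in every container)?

59

C1 (17 m³) → container 1 (remaining 33 m³)
C2 (20 m³) → container 1 (remaining 13 m³)
C3 (17 m³) → container 2 (remaining 33 m³)
C4 (18 m³) → container 2 (remaining 15 m³)
C5 (17 m³) → container 3 (remaining 33 m³)
C6 (19 m³) → container 3 (remaining 14 m³)
C7 (16 m³) → container 4 (remaining 34 m³)
C8 (18 m³) → container 4 (remaining 16 m³)
C9 (16 m³) → container 4 (remaining 0 m³)
C10 (19 m³) → container 5 (remaining 31 m³)
C11 (16 m³) → container 5 (remaining 15 m³)
C12 (16 m³) → container 6 (remaining 34 m³)
C13 (16 m³) → container 6 (remaining 18 m³)
C14 (16 m³) → container 6 (remaining 2 m³)
6 containers × 50 m³ = 300 m³; used 241 m³; unused 59 m³.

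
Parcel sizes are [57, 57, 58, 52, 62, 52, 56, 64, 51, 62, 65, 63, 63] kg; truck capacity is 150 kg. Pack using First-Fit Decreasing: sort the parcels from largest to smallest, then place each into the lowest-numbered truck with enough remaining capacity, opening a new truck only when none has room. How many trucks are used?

7 trucks

Sorted descending: 65, 64, 63, 63, 62, 62, 58, 57, 57, 56, 52, 52, 51.
Put 65 kg in truck 1; 85 kg remain.
Put 64 kg in truck 1; 21 kg remain.
Put 63 kg in truck 2; 87 kg remain.
Put 63 kg in truck 2; 24 kg remain.
Put 62 kg in truck 3; 88 kg remain.
Put 62 kg in truck 3; 26 kg remain.
Put 58 kg in truck 4; 92 kg remain.
Put 57 kg in truck 4; 35 kg remain.
Put 57 kg in truck 5; 93 kg remain.
Put 56 kg in truck 5; 37 kg remain.
Put 52 kg in truck 6; 98 kg remain.
Put 52 kg in truck 6; 46 kg remain.
Put 51 kg in truck 7; 99 kg remain.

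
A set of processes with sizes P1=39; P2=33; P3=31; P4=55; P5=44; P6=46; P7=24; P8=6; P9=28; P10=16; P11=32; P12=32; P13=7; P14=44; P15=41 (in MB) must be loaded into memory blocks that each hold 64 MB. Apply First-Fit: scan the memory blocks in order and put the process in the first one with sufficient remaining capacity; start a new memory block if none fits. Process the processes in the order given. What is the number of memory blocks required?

Put P1 (39 MB) in memory block 1; 25 MB remain.
Put P2 (33 MB) in memory block 2; 31 MB remain.
Put P3 (31 MB) in memory block 2; 0 MB remain.
Put P4 (55 MB) in memory block 3; 9 MB remain.
Put P5 (44 MB) in memory block 4; 20 MB remain.
Put P6 (46 MB) in memory block 5; 18 MB remain.
Put P7 (24 MB) in memory block 1; 1 MB remain.
Put P8 (6 MB) in memory block 3; 3 MB remain.
Put P9 (28 MB) in memory block 6; 36 MB remain.
Put P10 (16 MB) in memory block 4; 4 MB remain.
Put P11 (32 MB) in memory block 6; 4 MB remain.
Put P12 (32 MB) in memory block 7; 32 MB remain.
Put P13 (7 MB) in memory block 5; 11 MB remain.
Put P14 (44 MB) in memory block 8; 20 MB remain.
Put P15 (41 MB) in memory block 9; 23 MB remain.

9 memory blocks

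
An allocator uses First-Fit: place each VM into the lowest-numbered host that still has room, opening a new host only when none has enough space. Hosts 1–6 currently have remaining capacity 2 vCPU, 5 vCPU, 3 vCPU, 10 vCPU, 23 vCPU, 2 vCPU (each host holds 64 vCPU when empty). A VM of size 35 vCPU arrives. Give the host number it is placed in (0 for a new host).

0

No host has ≥ 35 vCPU free, so a new host is opened.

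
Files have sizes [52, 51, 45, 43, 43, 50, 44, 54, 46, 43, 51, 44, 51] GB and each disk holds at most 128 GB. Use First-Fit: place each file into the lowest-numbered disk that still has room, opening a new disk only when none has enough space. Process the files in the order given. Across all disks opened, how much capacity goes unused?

52 GB → disk 1 (remaining 76 GB)
51 GB → disk 1 (remaining 25 GB)
45 GB → disk 2 (remaining 83 GB)
43 GB → disk 2 (remaining 40 GB)
43 GB → disk 3 (remaining 85 GB)
50 GB → disk 3 (remaining 35 GB)
44 GB → disk 4 (remaining 84 GB)
54 GB → disk 4 (remaining 30 GB)
46 GB → disk 5 (remaining 82 GB)
43 GB → disk 5 (remaining 39 GB)
51 GB → disk 6 (remaining 77 GB)
44 GB → disk 6 (remaining 33 GB)
51 GB → disk 7 (remaining 77 GB)
7 disks × 128 GB = 896 GB; used 617 GB; unused 279 GB.

279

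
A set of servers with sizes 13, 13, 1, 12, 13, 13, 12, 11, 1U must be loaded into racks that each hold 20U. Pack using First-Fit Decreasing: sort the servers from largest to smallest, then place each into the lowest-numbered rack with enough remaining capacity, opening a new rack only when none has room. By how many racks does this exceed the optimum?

First-Fit Decreasing: [13,1,1] [13] [13] [13] [12] [12] [11] → 7 racks.
7 servers exceed 10U (half the capacity), and no two of those can share a rack, so at least 7 racks are needed.
So 7 is already optimal.

0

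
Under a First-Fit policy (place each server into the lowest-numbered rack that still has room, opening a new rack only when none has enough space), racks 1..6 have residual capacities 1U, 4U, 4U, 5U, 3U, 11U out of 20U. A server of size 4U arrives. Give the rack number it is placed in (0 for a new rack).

2

Racks with room: rack 2 (4U), rack 3 (4U), rack 4 (5U), rack 6 (11U).
The first with room is rack 2.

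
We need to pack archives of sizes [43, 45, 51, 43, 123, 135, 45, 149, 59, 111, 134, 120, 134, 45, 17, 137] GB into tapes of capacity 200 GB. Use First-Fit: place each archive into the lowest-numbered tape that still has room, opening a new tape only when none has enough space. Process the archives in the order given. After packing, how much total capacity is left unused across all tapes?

409

Put 43 GB in tape 1; 157 GB remain.
Put 45 GB in tape 1; 112 GB remain.
Put 51 GB in tape 1; 61 GB remain.
Put 43 GB in tape 1; 18 GB remain.
Put 123 GB in tape 2; 77 GB remain.
Put 135 GB in tape 3; 65 GB remain.
Put 45 GB in tape 2; 32 GB remain.
Put 149 GB in tape 4; 51 GB remain.
Put 59 GB in tape 3; 6 GB remain.
Put 111 GB in tape 5; 89 GB remain.
Put 134 GB in tape 6; 66 GB remain.
Put 120 GB in tape 7; 80 GB remain.
Put 134 GB in tape 8; 66 GB remain.
Put 45 GB in tape 4; 6 GB remain.
Put 17 GB in tape 1; 1 GB remain.
Put 137 GB in tape 9; 63 GB remain.
9 tapes × 200 GB = 1800 GB; used 1391 GB; unused 409 GB.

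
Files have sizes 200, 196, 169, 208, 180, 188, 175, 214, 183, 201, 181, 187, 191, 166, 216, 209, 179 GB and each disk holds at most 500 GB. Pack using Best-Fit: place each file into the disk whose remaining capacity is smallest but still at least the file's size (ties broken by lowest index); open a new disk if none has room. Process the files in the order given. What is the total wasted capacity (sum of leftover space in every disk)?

Put 200 GB in disk 1; 300 GB remain.
Put 196 GB in disk 1; 104 GB remain.
Put 169 GB in disk 2; 331 GB remain.
Put 208 GB in disk 2; 123 GB remain.
Put 180 GB in disk 3; 320 GB remain.
Put 188 GB in disk 3; 132 GB remain.
Put 175 GB in disk 4; 325 GB remain.
Put 214 GB in disk 4; 111 GB remain.
Put 183 GB in disk 5; 317 GB remain.
Put 201 GB in disk 5; 116 GB remain.
Put 181 GB in disk 6; 319 GB remain.
Put 187 GB in disk 6; 132 GB remain.
Put 191 GB in disk 7; 309 GB remain.
Put 166 GB in disk 7; 143 GB remain.
Put 216 GB in disk 8; 284 GB remain.
Put 209 GB in disk 8; 75 GB remain.
Put 179 GB in disk 9; 321 GB remain.
9 disks × 500 GB = 4500 GB; used 3243 GB; unused 1257 GB.

1257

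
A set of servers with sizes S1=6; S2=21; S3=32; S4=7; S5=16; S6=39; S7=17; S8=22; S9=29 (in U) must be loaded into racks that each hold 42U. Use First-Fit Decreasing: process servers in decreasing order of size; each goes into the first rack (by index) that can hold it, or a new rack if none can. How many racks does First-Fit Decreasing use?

Sorted descending: 39, 32, 29, 22, 21, 17, 16, 7, 6.
Put 39U in rack 1; 3U remain.
Put 32U in rack 2; 10U remain.
Put 29U in rack 3; 13U remain.
Put 22U in rack 4; 20U remain.
Put 21U in rack 5; 21U remain.
Put 17U in rack 4; 3U remain.
Put 16U in rack 5; 5U remain.
Put 7U in rack 2; 3U remain.
Put 6U in rack 3; 7U remain.

5 racks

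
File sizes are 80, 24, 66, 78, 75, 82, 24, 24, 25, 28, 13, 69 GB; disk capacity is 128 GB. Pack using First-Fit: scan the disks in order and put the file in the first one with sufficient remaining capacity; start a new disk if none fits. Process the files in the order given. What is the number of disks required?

80 GB → disk 1 (remaining 48 GB)
24 GB → disk 1 (remaining 24 GB)
66 GB → disk 2 (remaining 62 GB)
78 GB → disk 3 (remaining 50 GB)
75 GB → disk 4 (remaining 53 GB)
82 GB → disk 5 (remaining 46 GB)
24 GB → disk 1 (remaining 0 GB)
24 GB → disk 2 (remaining 38 GB)
25 GB → disk 2 (remaining 13 GB)
28 GB → disk 3 (remaining 22 GB)
13 GB → disk 2 (remaining 0 GB)
69 GB → disk 6 (remaining 59 GB)

6 disks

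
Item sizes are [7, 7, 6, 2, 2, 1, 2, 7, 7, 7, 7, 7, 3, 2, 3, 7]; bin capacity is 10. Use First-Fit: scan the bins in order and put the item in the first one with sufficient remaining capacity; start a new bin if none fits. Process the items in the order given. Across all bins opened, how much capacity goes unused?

bin 1: place 7, 3 left
bin 2: place 7, 3 left
bin 3: place 6, 4 left
bin 1: place 2, 1 left
bin 2: place 2, 1 left
bin 1: place 1, 0 left
bin 3: place 2, 2 left
bin 4: place 7, 3 left
bin 5: place 7, 3 left
bin 6: place 7, 3 left
bin 7: place 7, 3 left
bin 8: place 7, 3 left
bin 4: place 3, 0 left
bin 3: place 2, 0 left
bin 5: place 3, 0 left
bin 9: place 7, 3 left
9 bins × 10 = 90; used 77; unused 13.

13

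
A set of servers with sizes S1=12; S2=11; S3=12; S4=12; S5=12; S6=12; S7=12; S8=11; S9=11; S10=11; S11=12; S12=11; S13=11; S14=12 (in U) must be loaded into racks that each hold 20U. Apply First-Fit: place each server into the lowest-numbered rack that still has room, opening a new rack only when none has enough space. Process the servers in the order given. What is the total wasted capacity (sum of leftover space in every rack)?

S1 (12U) → rack 1 (remaining 8U)
S2 (11U) → rack 2 (remaining 9U)
S3 (12U) → rack 3 (remaining 8U)
S4 (12U) → rack 4 (remaining 8U)
S5 (12U) → rack 5 (remaining 8U)
S6 (12U) → rack 6 (remaining 8U)
S7 (12U) → rack 7 (remaining 8U)
S8 (11U) → rack 8 (remaining 9U)
S9 (11U) → rack 9 (remaining 9U)
S10 (11U) → rack 10 (remaining 9U)
S11 (12U) → rack 11 (remaining 8U)
S12 (11U) → rack 12 (remaining 9U)
S13 (11U) → rack 13 (remaining 9U)
S14 (12U) → rack 14 (remaining 8U)
14 racks × 20U = 280U; used 162U; unused 118U.

118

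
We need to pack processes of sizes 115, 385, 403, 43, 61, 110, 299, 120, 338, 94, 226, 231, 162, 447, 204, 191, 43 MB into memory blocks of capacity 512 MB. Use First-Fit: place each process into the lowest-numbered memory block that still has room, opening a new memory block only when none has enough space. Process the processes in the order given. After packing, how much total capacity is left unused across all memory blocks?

Put 115 MB in memory block 1; 397 MB remain.
Put 385 MB in memory block 1; 12 MB remain.
Put 403 MB in memory block 2; 109 MB remain.
Put 43 MB in memory block 2; 66 MB remain.
Put 61 MB in memory block 2; 5 MB remain.
Put 110 MB in memory block 3; 402 MB remain.
Put 299 MB in memory block 3; 103 MB remain.
Put 120 MB in memory block 4; 392 MB remain.
Put 338 MB in memory block 4; 54 MB remain.
Put 94 MB in memory block 3; 9 MB remain.
Put 226 MB in memory block 5; 286 MB remain.
Put 231 MB in memory block 5; 55 MB remain.
Put 162 MB in memory block 6; 350 MB remain.
Put 447 MB in memory block 7; 65 MB remain.
Put 204 MB in memory block 6; 146 MB remain.
Put 191 MB in memory block 8; 321 MB remain.
Put 43 MB in memory block 4; 11 MB remain.
8 memory blocks × 512 MB = 4096 MB; used 3472 MB; unused 624 MB.

624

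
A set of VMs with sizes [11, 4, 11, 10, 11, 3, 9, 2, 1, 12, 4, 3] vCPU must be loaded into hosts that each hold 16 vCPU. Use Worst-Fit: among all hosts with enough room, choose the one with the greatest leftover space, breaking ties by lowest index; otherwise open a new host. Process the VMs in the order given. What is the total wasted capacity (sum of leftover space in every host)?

15

11 vCPU → host 1 (remaining 5 vCPU)
4 vCPU → host 1 (remaining 1 vCPU)
11 vCPU → host 2 (remaining 5 vCPU)
10 vCPU → host 3 (remaining 6 vCPU)
11 vCPU → host 4 (remaining 5 vCPU)
3 vCPU → host 3 (remaining 3 vCPU)
9 vCPU → host 5 (remaining 7 vCPU)
2 vCPU → host 5 (remaining 5 vCPU)
1 vCPU → host 2 (remaining 4 vCPU)
12 vCPU → host 6 (remaining 4 vCPU)
4 vCPU → host 4 (remaining 1 vCPU)
3 vCPU → host 5 (remaining 2 vCPU)
6 hosts × 16 vCPU = 96 vCPU; used 81 vCPU; unused 15 vCPU.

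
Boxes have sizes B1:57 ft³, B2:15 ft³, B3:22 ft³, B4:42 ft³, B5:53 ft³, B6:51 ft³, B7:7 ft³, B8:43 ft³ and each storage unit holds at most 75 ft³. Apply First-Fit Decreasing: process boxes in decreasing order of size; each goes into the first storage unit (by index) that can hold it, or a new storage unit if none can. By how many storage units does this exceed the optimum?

0

First-Fit Decreasing: [57,15] [53,22] [51,7] [43] [42] → 5 storage units.
5 boxes exceed 37.5 ft³ (half the capacity), and no two of those can share a storage unit, so at least 5 storage units are needed.
So 5 is already optimal.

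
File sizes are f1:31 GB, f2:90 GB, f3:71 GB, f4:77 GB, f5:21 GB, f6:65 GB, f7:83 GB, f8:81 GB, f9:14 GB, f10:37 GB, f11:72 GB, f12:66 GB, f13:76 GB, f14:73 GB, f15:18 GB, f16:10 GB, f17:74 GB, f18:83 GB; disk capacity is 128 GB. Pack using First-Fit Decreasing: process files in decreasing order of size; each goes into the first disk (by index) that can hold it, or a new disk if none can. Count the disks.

12

Sorted descending: 90, 83, 83, 81, 77, 76, 74, 73, 72, 71, 66, 65, 37, 31, 21, 18, 14, 10.
90 GB → disk 1 (remaining 38 GB)
83 GB → disk 2 (remaining 45 GB)
83 GB → disk 3 (remaining 45 GB)
81 GB → disk 4 (remaining 47 GB)
77 GB → disk 5 (remaining 51 GB)
76 GB → disk 6 (remaining 52 GB)
74 GB → disk 7 (remaining 54 GB)
73 GB → disk 8 (remaining 55 GB)
72 GB → disk 9 (remaining 56 GB)
71 GB → disk 10 (remaining 57 GB)
66 GB → disk 11 (remaining 62 GB)
65 GB → disk 12 (remaining 63 GB)
37 GB → disk 1 (remaining 1 GB)
31 GB → disk 2 (remaining 14 GB)
21 GB → disk 3 (remaining 24 GB)
18 GB → disk 3 (remaining 6 GB)
14 GB → disk 2 (remaining 0 GB)
10 GB → disk 4 (remaining 37 GB)
Final disks: [90,37] [83,31,14] [83,21,18] [81,10] [77] [76] [74] [73] [72] [71] [66] [65].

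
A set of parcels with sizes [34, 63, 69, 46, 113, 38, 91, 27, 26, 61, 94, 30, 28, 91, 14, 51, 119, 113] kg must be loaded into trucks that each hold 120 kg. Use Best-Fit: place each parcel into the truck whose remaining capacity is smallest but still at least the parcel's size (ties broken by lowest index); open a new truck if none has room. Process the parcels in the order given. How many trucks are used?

11

34 kg → truck 1 (remaining 86 kg)
63 kg → truck 1 (remaining 23 kg)
69 kg → truck 2 (remaining 51 kg)
46 kg → truck 2 (remaining 5 kg)
113 kg → truck 3 (remaining 7 kg)
38 kg → truck 4 (remaining 82 kg)
91 kg → truck 5 (remaining 29 kg)
27 kg → truck 5 (remaining 2 kg)
26 kg → truck 4 (remaining 56 kg)
61 kg → truck 6 (remaining 59 kg)
94 kg → truck 7 (remaining 26 kg)
30 kg → truck 4 (remaining 26 kg)
28 kg → truck 6 (remaining 31 kg)
91 kg → truck 8 (remaining 29 kg)
14 kg → truck 1 (remaining 9 kg)
51 kg → truck 9 (remaining 69 kg)
119 kg → truck 10 (remaining 1 kg)
113 kg → truck 11 (remaining 7 kg)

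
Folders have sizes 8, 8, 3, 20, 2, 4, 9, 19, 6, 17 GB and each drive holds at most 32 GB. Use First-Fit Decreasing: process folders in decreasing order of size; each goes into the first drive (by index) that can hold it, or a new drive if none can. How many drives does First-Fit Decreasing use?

4

Sorted descending: 20, 19, 17, 9, 8, 8, 6, 4, 3, 2.
drive 1: place 20 GB, 12 GB left
drive 2: place 19 GB, 13 GB left
drive 3: place 17 GB, 15 GB left
drive 1: place 9 GB, 3 GB left
drive 2: place 8 GB, 5 GB left
drive 3: place 8 GB, 7 GB left
drive 3: place 6 GB, 1 GB left
drive 2: place 4 GB, 1 GB left
drive 1: place 3 GB, 0 GB left
drive 4: place 2 GB, 30 GB left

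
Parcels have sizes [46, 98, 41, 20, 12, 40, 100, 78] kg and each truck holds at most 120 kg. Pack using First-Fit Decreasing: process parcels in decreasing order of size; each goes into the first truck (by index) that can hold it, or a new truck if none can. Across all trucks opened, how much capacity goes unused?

Sorted descending: 100, 98, 78, 46, 41, 40, 20, 12.
100 kg → truck 1 (remaining 20 kg)
98 kg → truck 2 (remaining 22 kg)
78 kg → truck 3 (remaining 42 kg)
46 kg → truck 4 (remaining 74 kg)
41 kg → truck 3 (remaining 1 kg)
40 kg → truck 4 (remaining 34 kg)
20 kg → truck 1 (remaining 0 kg)
12 kg → truck 2 (remaining 10 kg)
4 trucks × 120 kg = 480 kg; used 435 kg; unused 45 kg.

45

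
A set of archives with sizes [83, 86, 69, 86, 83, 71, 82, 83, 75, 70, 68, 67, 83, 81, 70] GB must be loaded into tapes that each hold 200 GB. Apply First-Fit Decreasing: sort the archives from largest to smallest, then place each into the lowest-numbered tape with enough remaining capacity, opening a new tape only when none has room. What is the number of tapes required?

Sorted descending: 86, 86, 83, 83, 83, 83, 82, 81, 75, 71, 70, 70, 69, 68, 67.
Put 86 GB in tape 1; 114 GB remain.
Put 86 GB in tape 1; 28 GB remain.
Put 83 GB in tape 2; 117 GB remain.
Put 83 GB in tape 2; 34 GB remain.
Put 83 GB in tape 3; 117 GB remain.
Put 83 GB in tape 3; 34 GB remain.
Put 82 GB in tape 4; 118 GB remain.
Put 81 GB in tape 4; 37 GB remain.
Put 75 GB in tape 5; 125 GB remain.
Put 71 GB in tape 5; 54 GB remain.
Put 70 GB in tape 6; 130 GB remain.
Put 70 GB in tape 6; 60 GB remain.
Put 69 GB in tape 7; 131 GB remain.
Put 68 GB in tape 7; 63 GB remain.
Put 67 GB in tape 8; 133 GB remain.

8 tapes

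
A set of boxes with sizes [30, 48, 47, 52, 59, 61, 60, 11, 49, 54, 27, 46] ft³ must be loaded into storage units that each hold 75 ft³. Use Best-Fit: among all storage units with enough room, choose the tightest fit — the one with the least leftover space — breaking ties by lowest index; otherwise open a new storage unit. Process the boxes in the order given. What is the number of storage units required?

10

30 ft³ → storage unit 1 (remaining 45 ft³)
48 ft³ → storage unit 2 (remaining 27 ft³)
47 ft³ → storage unit 3 (remaining 28 ft³)
52 ft³ → storage unit 4 (remaining 23 ft³)
59 ft³ → storage unit 5 (remaining 16 ft³)
61 ft³ → storage unit 6 (remaining 14 ft³)
60 ft³ → storage unit 7 (remaining 15 ft³)
11 ft³ → storage unit 6 (remaining 3 ft³)
49 ft³ → storage unit 8 (remaining 26 ft³)
54 ft³ → storage unit 9 (remaining 21 ft³)
27 ft³ → storage unit 2 (remaining 0 ft³)
46 ft³ → storage unit 10 (remaining 29 ft³)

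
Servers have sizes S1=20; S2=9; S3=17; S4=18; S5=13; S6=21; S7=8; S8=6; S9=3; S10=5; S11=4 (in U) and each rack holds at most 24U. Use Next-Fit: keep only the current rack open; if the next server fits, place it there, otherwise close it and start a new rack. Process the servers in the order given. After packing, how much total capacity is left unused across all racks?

68

Put S1 (20U) in rack 1; 4U remain.
Put S2 (9U) in rack 2; 15U remain.
Put S3 (17U) in rack 3; 7U remain.
Put S4 (18U) in rack 4; 6U remain.
Put S5 (13U) in rack 5; 11U remain.
Put S6 (21U) in rack 6; 3U remain.
Put S7 (8U) in rack 7; 16U remain.
Put S8 (6U) in rack 7; 10U remain.
Put S9 (3U) in rack 7; 7U remain.
Put S10 (5U) in rack 7; 2U remain.
Put S11 (4U) in rack 8; 20U remain.
8 racks × 24U = 192U; used 124U; unused 68U.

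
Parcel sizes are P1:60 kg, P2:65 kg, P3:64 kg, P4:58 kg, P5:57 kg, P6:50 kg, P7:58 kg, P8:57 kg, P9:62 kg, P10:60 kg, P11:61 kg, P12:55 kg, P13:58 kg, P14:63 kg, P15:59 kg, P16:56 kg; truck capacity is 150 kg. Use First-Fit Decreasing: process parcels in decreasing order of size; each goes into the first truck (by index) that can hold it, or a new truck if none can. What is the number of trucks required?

8

Sorted descending: 65, 64, 63, 62, 61, 60, 60, 59, 58, 58, 58, 57, 57, 56, 55, 50.
truck 1: place 65 kg, 85 kg left
truck 1: place 64 kg, 21 kg left
truck 2: place 63 kg, 87 kg left
truck 2: place 62 kg, 25 kg left
truck 3: place 61 kg, 89 kg left
truck 3: place 60 kg, 29 kg left
truck 4: place 60 kg, 90 kg left
truck 4: place 59 kg, 31 kg left
truck 5: place 58 kg, 92 kg left
truck 5: place 58 kg, 34 kg left
truck 6: place 58 kg, 92 kg left
truck 6: place 57 kg, 35 kg left
truck 7: place 57 kg, 93 kg left
truck 7: place 56 kg, 37 kg left
truck 8: place 55 kg, 95 kg left
truck 8: place 50 kg, 45 kg left
Final trucks: [65,64] [63,62] [61,60] [60,59] [58,58] [58,57] [57,56] [55,50].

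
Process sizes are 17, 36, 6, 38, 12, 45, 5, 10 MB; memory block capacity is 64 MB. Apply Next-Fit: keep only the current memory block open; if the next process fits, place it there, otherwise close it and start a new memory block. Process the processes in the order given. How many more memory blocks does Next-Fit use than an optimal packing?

Next-Fit: [17,36,6] [38,12] [45,5,10] → 3 memory blocks.
Total size 169 MB; any packing needs at least ⌈169/64⌉ = 3 memory blocks.
So 3 is already optimal.

0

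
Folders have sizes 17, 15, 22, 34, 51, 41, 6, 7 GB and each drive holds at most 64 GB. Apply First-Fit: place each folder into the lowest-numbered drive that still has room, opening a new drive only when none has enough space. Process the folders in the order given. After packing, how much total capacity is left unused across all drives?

63

17 GB → drive 1 (remaining 47 GB)
15 GB → drive 1 (remaining 32 GB)
22 GB → drive 1 (remaining 10 GB)
34 GB → drive 2 (remaining 30 GB)
51 GB → drive 3 (remaining 13 GB)
41 GB → drive 4 (remaining 23 GB)
6 GB → drive 1 (remaining 4 GB)
7 GB → drive 2 (remaining 23 GB)
4 drives × 64 GB = 256 GB; used 193 GB; unused 63 GB.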